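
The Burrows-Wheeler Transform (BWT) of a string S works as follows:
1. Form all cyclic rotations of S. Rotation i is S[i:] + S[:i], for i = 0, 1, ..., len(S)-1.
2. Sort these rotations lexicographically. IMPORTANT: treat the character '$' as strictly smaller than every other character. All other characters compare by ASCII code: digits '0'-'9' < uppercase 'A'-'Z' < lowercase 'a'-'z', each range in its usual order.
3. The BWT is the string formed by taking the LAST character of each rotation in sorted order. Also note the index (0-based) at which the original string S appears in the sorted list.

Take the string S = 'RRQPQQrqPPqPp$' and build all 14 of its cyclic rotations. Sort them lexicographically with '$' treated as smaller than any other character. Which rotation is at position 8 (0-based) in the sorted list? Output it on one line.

All 14 rotations (rotation i = S[i:]+S[:i]):
  rot[0] = RRQPQQrqPPqPp$
  rot[1] = RQPQQrqPPqPp$R
  rot[2] = QPQQrqPPqPp$RR
  rot[3] = PQQrqPPqPp$RRQ
  rot[4] = QQrqPPqPp$RRQP
  rot[5] = QrqPPqPp$RRQPQ
  rot[6] = rqPPqPp$RRQPQQ
  rot[7] = qPPqPp$RRQPQQr
  rot[8] = PPqPp$RRQPQQrq
  rot[9] = PqPp$RRQPQQrqP
  rot[10] = qPp$RRQPQQrqPP
  rot[11] = Pp$RRQPQQrqPPq
  rot[12] = p$RRQPQQrqPPqP
  rot[13] = $RRQPQQrqPPqPp
Sorted (with $ < everything):
  sorted[0] = $RRQPQQrqPPqPp
  sorted[1] = PPqPp$RRQPQQrq
  sorted[2] = PQQrqPPqPp$RRQ
  sorted[3] = Pp$RRQPQQrqPPq
  sorted[4] = PqPp$RRQPQQrqP
  sorted[5] = QPQQrqPPqPp$RR
  sorted[6] = QQrqPPqPp$RRQP
  sorted[7] = QrqPPqPp$RRQPQ
  sorted[8] = RQPQQrqPPqPp$R
  sorted[9] = RRQPQQrqPPqPp$
  sorted[10] = p$RRQPQQrqPPqP
  sorted[11] = qPPqPp$RRQPQQr
  sorted[12] = qPp$RRQPQQrqPP
  sorted[13] = rqPPqPp$RRQPQQ
sorted[8] = RQPQQrqPPqPp$R

Answer: RQPQQrqPPqPp$R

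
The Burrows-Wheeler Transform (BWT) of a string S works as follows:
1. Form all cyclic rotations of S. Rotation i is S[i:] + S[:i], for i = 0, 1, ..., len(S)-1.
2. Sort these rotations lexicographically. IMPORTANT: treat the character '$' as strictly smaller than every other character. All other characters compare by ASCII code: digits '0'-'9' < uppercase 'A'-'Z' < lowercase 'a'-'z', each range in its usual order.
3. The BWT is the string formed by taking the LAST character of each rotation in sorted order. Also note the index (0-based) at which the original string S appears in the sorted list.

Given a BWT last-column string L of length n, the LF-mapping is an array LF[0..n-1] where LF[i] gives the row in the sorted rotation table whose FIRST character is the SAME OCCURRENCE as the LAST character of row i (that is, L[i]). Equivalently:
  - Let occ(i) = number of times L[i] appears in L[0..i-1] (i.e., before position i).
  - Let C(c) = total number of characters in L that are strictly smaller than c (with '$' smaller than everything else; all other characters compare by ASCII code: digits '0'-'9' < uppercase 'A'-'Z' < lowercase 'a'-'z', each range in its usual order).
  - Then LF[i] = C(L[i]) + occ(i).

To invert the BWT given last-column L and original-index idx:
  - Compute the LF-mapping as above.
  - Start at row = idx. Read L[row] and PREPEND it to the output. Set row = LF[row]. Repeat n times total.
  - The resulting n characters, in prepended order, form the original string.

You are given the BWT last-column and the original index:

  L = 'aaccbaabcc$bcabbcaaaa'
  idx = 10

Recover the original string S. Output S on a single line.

Answer: baacacbbacaccaabbcaa$

Derivation:
LF mapping: 1 2 15 16 10 3 4 11 17 18 0 12 19 5 13 14 20 6 7 8 9
Walk LF starting at row 10, prepending L[row]:
  step 1: row=10, L[10]='$', prepend. Next row=LF[10]=0
  step 2: row=0, L[0]='a', prepend. Next row=LF[0]=1
  step 3: row=1, L[1]='a', prepend. Next row=LF[1]=2
  step 4: row=2, L[2]='c', prepend. Next row=LF[2]=15
  step 5: row=15, L[15]='b', prepend. Next row=LF[15]=14
  step 6: row=14, L[14]='b', prepend. Next row=LF[14]=13
  step 7: row=13, L[13]='a', prepend. Next row=LF[13]=5
  step 8: row=5, L[5]='a', prepend. Next row=LF[5]=3
  step 9: row=3, L[3]='c', prepend. Next row=LF[3]=16
  step 10: row=16, L[16]='c', prepend. Next row=LF[16]=20
  step 11: row=20, L[20]='a', prepend. Next row=LF[20]=9
  step 12: row=9, L[9]='c', prepend. Next row=LF[9]=18
  step 13: row=18, L[18]='a', prepend. Next row=LF[18]=7
  step 14: row=7, L[7]='b', prepend. Next row=LF[7]=11
  step 15: row=11, L[11]='b', prepend. Next row=LF[11]=12
  step 16: row=12, L[12]='c', prepend. Next row=LF[12]=19
  step 17: row=19, L[19]='a', prepend. Next row=LF[19]=8
  step 18: row=8, L[8]='c', prepend. Next row=LF[8]=17
  step 19: row=17, L[17]='a', prepend. Next row=LF[17]=6
  step 20: row=6, L[6]='a', prepend. Next row=LF[6]=4
  step 21: row=4, L[4]='b', prepend. Next row=LF[4]=10
Reversed output: baacacbbacaccaabbcaa$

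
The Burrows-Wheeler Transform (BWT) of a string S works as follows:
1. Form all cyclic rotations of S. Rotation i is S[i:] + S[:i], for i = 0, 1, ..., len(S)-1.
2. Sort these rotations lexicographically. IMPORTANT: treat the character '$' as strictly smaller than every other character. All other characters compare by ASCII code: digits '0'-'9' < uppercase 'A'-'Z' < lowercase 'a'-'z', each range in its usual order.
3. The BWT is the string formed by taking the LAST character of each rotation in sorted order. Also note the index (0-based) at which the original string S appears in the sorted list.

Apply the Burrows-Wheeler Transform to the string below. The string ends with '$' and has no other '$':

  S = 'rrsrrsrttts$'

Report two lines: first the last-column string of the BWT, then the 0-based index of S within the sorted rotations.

All 12 rotations (rotation i = S[i:]+S[:i]):
  rot[0] = rrsrrsrttts$
  rot[1] = rsrrsrttts$r
  rot[2] = srrsrttts$rr
  rot[3] = rrsrttts$rrs
  rot[4] = rsrttts$rrsr
  rot[5] = srttts$rrsrr
  rot[6] = rttts$rrsrrs
  rot[7] = ttts$rrsrrsr
  rot[8] = tts$rrsrrsrt
  rot[9] = ts$rrsrrsrtt
  rot[10] = s$rrsrrsrttt
  rot[11] = $rrsrrsrttts
Sorted (with $ < everything):
  sorted[0] = $rrsrrsrttts  (last char: 's')
  sorted[1] = rrsrrsrttts$  (last char: '$')
  sorted[2] = rrsrttts$rrs  (last char: 's')
  sorted[3] = rsrrsrttts$r  (last char: 'r')
  sorted[4] = rsrttts$rrsr  (last char: 'r')
  sorted[5] = rttts$rrsrrs  (last char: 's')
  sorted[6] = s$rrsrrsrttt  (last char: 't')
  sorted[7] = srrsrttts$rr  (last char: 'r')
  sorted[8] = srttts$rrsrr  (last char: 'r')
  sorted[9] = ts$rrsrrsrtt  (last char: 't')
  sorted[10] = tts$rrsrrsrt  (last char: 't')
  sorted[11] = ttts$rrsrrsr  (last char: 'r')
Last column: s$srrstrrttr
Original string S is at sorted index 1

Answer: s$srrstrrttr
1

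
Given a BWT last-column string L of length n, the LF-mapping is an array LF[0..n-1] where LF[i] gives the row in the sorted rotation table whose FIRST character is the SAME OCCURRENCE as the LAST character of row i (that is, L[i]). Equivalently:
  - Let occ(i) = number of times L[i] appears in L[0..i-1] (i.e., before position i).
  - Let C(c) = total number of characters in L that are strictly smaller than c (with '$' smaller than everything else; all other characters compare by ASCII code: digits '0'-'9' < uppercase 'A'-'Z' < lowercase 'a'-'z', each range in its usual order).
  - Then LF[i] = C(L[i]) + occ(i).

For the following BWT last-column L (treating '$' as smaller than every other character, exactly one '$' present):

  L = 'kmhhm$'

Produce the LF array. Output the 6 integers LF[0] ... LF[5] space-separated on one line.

Answer: 3 4 1 2 5 0

Derivation:
Char counts: '$':1, 'h':2, 'k':1, 'm':2
C (first-col start): C('$')=0, C('h')=1, C('k')=3, C('m')=4
L[0]='k': occ=0, LF[0]=C('k')+0=3+0=3
L[1]='m': occ=0, LF[1]=C('m')+0=4+0=4
L[2]='h': occ=0, LF[2]=C('h')+0=1+0=1
L[3]='h': occ=1, LF[3]=C('h')+1=1+1=2
L[4]='m': occ=1, LF[4]=C('m')+1=4+1=5
L[5]='$': occ=0, LF[5]=C('$')+0=0+0=0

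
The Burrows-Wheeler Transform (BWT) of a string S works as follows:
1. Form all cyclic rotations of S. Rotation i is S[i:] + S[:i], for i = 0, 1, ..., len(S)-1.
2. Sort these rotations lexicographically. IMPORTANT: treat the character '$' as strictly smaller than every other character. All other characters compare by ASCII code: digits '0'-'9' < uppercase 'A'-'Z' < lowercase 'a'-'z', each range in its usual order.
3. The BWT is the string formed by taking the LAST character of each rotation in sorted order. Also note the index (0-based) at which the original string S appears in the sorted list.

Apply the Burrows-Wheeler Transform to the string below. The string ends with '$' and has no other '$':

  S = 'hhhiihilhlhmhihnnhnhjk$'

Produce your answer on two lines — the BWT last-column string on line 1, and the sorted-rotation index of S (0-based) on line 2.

All 23 rotations (rotation i = S[i:]+S[:i]):
  rot[0] = hhhiihilhlhmhihnnhnhjk$
  rot[1] = hhiihilhlhmhihnnhnhjk$h
  rot[2] = hiihilhlhmhihnnhnhjk$hh
  rot[3] = iihilhlhmhihnnhnhjk$hhh
  rot[4] = ihilhlhmhihnnhnhjk$hhhi
  rot[5] = hilhlhmhihnnhnhjk$hhhii
  rot[6] = ilhlhmhihnnhnhjk$hhhiih
  rot[7] = lhlhmhihnnhnhjk$hhhiihi
  rot[8] = hlhmhihnnhnhjk$hhhiihil
  rot[9] = lhmhihnnhnhjk$hhhiihilh
  rot[10] = hmhihnnhnhjk$hhhiihilhl
  rot[11] = mhihnnhnhjk$hhhiihilhlh
  rot[12] = hihnnhnhjk$hhhiihilhlhm
  rot[13] = ihnnhnhjk$hhhiihilhlhmh
  rot[14] = hnnhnhjk$hhhiihilhlhmhi
  rot[15] = nnhnhjk$hhhiihilhlhmhih
  rot[16] = nhnhjk$hhhiihilhlhmhihn
  rot[17] = hnhjk$hhhiihilhlhmhihnn
  rot[18] = nhjk$hhhiihilhlhmhihnnh
  rot[19] = hjk$hhhiihilhlhmhihnnhn
  rot[20] = jk$hhhiihilhlhmhihnnhnh
  rot[21] = k$hhhiihilhlhmhihnnhnhj
  rot[22] = $hhhiihilhlhmhihnnhnhjk
Sorted (with $ < everything):
  sorted[0] = $hhhiihilhlhmhihnnhnhjk  (last char: 'k')
  sorted[1] = hhhiihilhlhmhihnnhnhjk$  (last char: '$')
  sorted[2] = hhiihilhlhmhihnnhnhjk$h  (last char: 'h')
  sorted[3] = hihnnhnhjk$hhhiihilhlhm  (last char: 'm')
  sorted[4] = hiihilhlhmhihnnhnhjk$hh  (last char: 'h')
  sorted[5] = hilhlhmhihnnhnhjk$hhhii  (last char: 'i')
  sorted[6] = hjk$hhhiihilhlhmhihnnhn  (last char: 'n')
  sorted[7] = hlhmhihnnhnhjk$hhhiihil  (last char: 'l')
  sorted[8] = hmhihnnhnhjk$hhhiihilhl  (last char: 'l')
  sorted[9] = hnhjk$hhhiihilhlhmhihnn  (last char: 'n')
  sorted[10] = hnnhnhjk$hhhiihilhlhmhi  (last char: 'i')
  sorted[11] = ihilhlhmhihnnhnhjk$hhhi  (last char: 'i')
  sorted[12] = ihnnhnhjk$hhhiihilhlhmh  (last char: 'h')
  sorted[13] = iihilhlhmhihnnhnhjk$hhh  (last char: 'h')
  sorted[14] = ilhlhmhihnnhnhjk$hhhiih  (last char: 'h')
  sorted[15] = jk$hhhiihilhlhmhihnnhnh  (last char: 'h')
  sorted[16] = k$hhhiihilhlhmhihnnhnhj  (last char: 'j')
  sorted[17] = lhlhmhihnnhnhjk$hhhiihi  (last char: 'i')
  sorted[18] = lhmhihnnhnhjk$hhhiihilh  (last char: 'h')
  sorted[19] = mhihnnhnhjk$hhhiihilhlh  (last char: 'h')
  sorted[20] = nhjk$hhhiihilhlhmhihnnh  (last char: 'h')
  sorted[21] = nhnhjk$hhhiihilhlhmhihn  (last char: 'n')
  sorted[22] = nnhnhjk$hhhiihilhlhmhih  (last char: 'h')
Last column: k$hmhinllniihhhhjihhhnh
Original string S is at sorted index 1

Answer: k$hmhinllniihhhhjihhhnh
1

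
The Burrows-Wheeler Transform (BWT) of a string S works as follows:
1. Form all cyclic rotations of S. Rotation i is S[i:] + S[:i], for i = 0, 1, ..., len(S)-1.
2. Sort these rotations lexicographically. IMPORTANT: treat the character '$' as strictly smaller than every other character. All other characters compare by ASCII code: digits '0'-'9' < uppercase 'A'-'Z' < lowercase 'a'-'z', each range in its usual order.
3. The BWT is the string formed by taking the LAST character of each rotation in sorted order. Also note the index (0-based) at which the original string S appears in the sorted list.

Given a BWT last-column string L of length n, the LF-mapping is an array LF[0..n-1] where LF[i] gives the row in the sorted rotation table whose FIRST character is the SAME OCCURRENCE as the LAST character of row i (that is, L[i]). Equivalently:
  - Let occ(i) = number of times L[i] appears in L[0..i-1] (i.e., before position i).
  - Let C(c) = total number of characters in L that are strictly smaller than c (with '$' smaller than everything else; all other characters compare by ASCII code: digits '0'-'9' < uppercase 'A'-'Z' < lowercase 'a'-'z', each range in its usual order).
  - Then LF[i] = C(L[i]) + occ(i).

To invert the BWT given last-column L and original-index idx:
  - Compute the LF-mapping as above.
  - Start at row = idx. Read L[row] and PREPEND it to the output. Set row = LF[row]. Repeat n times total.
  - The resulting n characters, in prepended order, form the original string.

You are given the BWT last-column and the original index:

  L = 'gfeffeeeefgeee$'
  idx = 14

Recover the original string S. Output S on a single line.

LF mapping: 13 9 1 10 11 2 3 4 5 12 14 6 7 8 0
Walk LF starting at row 14, prepending L[row]:
  step 1: row=14, L[14]='$', prepend. Next row=LF[14]=0
  step 2: row=0, L[0]='g', prepend. Next row=LF[0]=13
  step 3: row=13, L[13]='e', prepend. Next row=LF[13]=8
  step 4: row=8, L[8]='e', prepend. Next row=LF[8]=5
  step 5: row=5, L[5]='e', prepend. Next row=LF[5]=2
  step 6: row=2, L[2]='e', prepend. Next row=LF[2]=1
  step 7: row=1, L[1]='f', prepend. Next row=LF[1]=9
  step 8: row=9, L[9]='f', prepend. Next row=LF[9]=12
  step 9: row=12, L[12]='e', prepend. Next row=LF[12]=7
  step 10: row=7, L[7]='e', prepend. Next row=LF[7]=4
  step 11: row=4, L[4]='f', prepend. Next row=LF[4]=11
  step 12: row=11, L[11]='e', prepend. Next row=LF[11]=6
  step 13: row=6, L[6]='e', prepend. Next row=LF[6]=3
  step 14: row=3, L[3]='f', prepend. Next row=LF[3]=10
  step 15: row=10, L[10]='g', prepend. Next row=LF[10]=14
Reversed output: gfeefeeffeeeeg$

Answer: gfeefeeffeeeeg$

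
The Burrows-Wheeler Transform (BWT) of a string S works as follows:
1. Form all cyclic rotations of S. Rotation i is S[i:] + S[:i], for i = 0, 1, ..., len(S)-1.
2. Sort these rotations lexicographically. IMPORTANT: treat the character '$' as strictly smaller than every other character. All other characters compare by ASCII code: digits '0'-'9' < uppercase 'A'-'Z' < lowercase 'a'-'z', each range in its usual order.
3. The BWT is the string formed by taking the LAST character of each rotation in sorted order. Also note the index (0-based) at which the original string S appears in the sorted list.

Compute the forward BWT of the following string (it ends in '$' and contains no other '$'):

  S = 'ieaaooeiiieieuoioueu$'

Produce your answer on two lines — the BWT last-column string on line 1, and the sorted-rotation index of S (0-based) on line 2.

All 21 rotations (rotation i = S[i:]+S[:i]):
  rot[0] = ieaaooeiiieieuoioueu$
  rot[1] = eaaooeiiieieuoioueu$i
  rot[2] = aaooeiiieieuoioueu$ie
  rot[3] = aooeiiieieuoioueu$iea
  rot[4] = ooeiiieieuoioueu$ieaa
  rot[5] = oeiiieieuoioueu$ieaao
  rot[6] = eiiieieuoioueu$ieaaoo
  rot[7] = iiieieuoioueu$ieaaooe
  rot[8] = iieieuoioueu$ieaaooei
  rot[9] = ieieuoioueu$ieaaooeii
  rot[10] = eieuoioueu$ieaaooeiii
  rot[11] = ieuoioueu$ieaaooeiiie
  rot[12] = euoioueu$ieaaooeiiiei
  rot[13] = uoioueu$ieaaooeiiieie
  rot[14] = oioueu$ieaaooeiiieieu
  rot[15] = ioueu$ieaaooeiiieieuo
  rot[16] = oueu$ieaaooeiiieieuoi
  rot[17] = ueu$ieaaooeiiieieuoio
  rot[18] = eu$ieaaooeiiieieuoiou
  rot[19] = u$ieaaooeiiieieuoioue
  rot[20] = $ieaaooeiiieieuoioueu
Sorted (with $ < everything):
  sorted[0] = $ieaaooeiiieieuoioueu  (last char: 'u')
  sorted[1] = aaooeiiieieuoioueu$ie  (last char: 'e')
  sorted[2] = aooeiiieieuoioueu$iea  (last char: 'a')
  sorted[3] = eaaooeiiieieuoioueu$i  (last char: 'i')
  sorted[4] = eieuoioueu$ieaaooeiii  (last char: 'i')
  sorted[5] = eiiieieuoioueu$ieaaoo  (last char: 'o')
  sorted[6] = eu$ieaaooeiiieieuoiou  (last char: 'u')
  sorted[7] = euoioueu$ieaaooeiiiei  (last char: 'i')
  sorted[8] = ieaaooeiiieieuoioueu$  (last char: '$')
  sorted[9] = ieieuoioueu$ieaaooeii  (last char: 'i')
  sorted[10] = ieuoioueu$ieaaooeiiie  (last char: 'e')
  sorted[11] = iieieuoioueu$ieaaooei  (last char: 'i')
  sorted[12] = iiieieuoioueu$ieaaooe  (last char: 'e')
  sorted[13] = ioueu$ieaaooeiiieieuo  (last char: 'o')
  sorted[14] = oeiiieieuoioueu$ieaao  (last char: 'o')
  sorted[15] = oioueu$ieaaooeiiieieu  (last char: 'u')
  sorted[16] = ooeiiieieuoioueu$ieaa  (last char: 'a')
  sorted[17] = oueu$ieaaooeiiieieuoi  (last char: 'i')
  sorted[18] = u$ieaaooeiiieieuoioue  (last char: 'e')
  sorted[19] = ueu$ieaaooeiiieieuoio  (last char: 'o')
  sorted[20] = uoioueu$ieaaooeiiieie  (last char: 'e')
Last column: ueaiioui$ieieoouaieoe
Original string S is at sorted index 8

Answer: ueaiioui$ieieoouaieoe
8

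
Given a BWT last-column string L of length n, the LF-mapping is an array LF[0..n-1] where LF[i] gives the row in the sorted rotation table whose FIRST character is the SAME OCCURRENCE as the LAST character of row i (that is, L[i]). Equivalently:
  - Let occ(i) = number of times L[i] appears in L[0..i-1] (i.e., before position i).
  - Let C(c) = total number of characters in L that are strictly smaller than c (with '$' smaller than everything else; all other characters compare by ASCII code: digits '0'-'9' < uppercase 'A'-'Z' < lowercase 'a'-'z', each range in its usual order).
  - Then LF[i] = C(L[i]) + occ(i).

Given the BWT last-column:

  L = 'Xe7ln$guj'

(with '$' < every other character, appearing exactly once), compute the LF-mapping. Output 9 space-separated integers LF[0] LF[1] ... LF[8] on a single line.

Char counts: '$':1, '7':1, 'X':1, 'e':1, 'g':1, 'j':1, 'l':1, 'n':1, 'u':1
C (first-col start): C('$')=0, C('7')=1, C('X')=2, C('e')=3, C('g')=4, C('j')=5, C('l')=6, C('n')=7, C('u')=8
L[0]='X': occ=0, LF[0]=C('X')+0=2+0=2
L[1]='e': occ=0, LF[1]=C('e')+0=3+0=3
L[2]='7': occ=0, LF[2]=C('7')+0=1+0=1
L[3]='l': occ=0, LF[3]=C('l')+0=6+0=6
L[4]='n': occ=0, LF[4]=C('n')+0=7+0=7
L[5]='$': occ=0, LF[5]=C('$')+0=0+0=0
L[6]='g': occ=0, LF[6]=C('g')+0=4+0=4
L[7]='u': occ=0, LF[7]=C('u')+0=8+0=8
L[8]='j': occ=0, LF[8]=C('j')+0=5+0=5

Answer: 2 3 1 6 7 0 4 8 5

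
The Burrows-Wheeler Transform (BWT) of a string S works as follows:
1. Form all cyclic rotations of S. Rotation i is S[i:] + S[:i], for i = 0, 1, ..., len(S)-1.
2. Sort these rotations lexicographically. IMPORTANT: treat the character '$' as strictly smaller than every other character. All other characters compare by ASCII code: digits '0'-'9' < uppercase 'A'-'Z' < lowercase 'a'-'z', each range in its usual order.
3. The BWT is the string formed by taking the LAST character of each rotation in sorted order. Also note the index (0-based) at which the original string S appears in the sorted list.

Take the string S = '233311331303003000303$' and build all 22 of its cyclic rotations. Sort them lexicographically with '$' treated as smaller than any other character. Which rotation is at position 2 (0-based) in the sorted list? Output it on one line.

Answer: 003000303$233311331303

Derivation:
All 22 rotations (rotation i = S[i:]+S[:i]):
  rot[0] = 233311331303003000303$
  rot[1] = 33311331303003000303$2
  rot[2] = 3311331303003000303$23
  rot[3] = 311331303003000303$233
  rot[4] = 11331303003000303$2333
  rot[5] = 1331303003000303$23331
  rot[6] = 331303003000303$233311
  rot[7] = 31303003000303$2333113
  rot[8] = 1303003000303$23331133
  rot[9] = 303003000303$233311331
  rot[10] = 03003000303$2333113313
  rot[11] = 3003000303$23331133130
  rot[12] = 003000303$233311331303
  rot[13] = 03000303$2333113313030
  rot[14] = 3000303$23331133130300
  rot[15] = 000303$233311331303003
  rot[16] = 00303$2333113313030030
  rot[17] = 0303$23331133130300300
  rot[18] = 303$233311331303003000
  rot[19] = 03$2333113313030030003
  rot[20] = 3$23331133130300300030
  rot[21] = $233311331303003000303
Sorted (with $ < everything):
  sorted[0] = $233311331303003000303
  sorted[1] = 000303$233311331303003
  sorted[2] = 003000303$233311331303
  sorted[3] = 00303$2333113313030030
  sorted[4] = 03$2333113313030030003
  sorted[5] = 03000303$2333113313030
  sorted[6] = 03003000303$2333113313
  sorted[7] = 0303$23331133130300300
  sorted[8] = 11331303003000303$2333
  sorted[9] = 1303003000303$23331133
  sorted[10] = 1331303003000303$23331
  sorted[11] = 233311331303003000303$
  sorted[12] = 3$23331133130300300030
  sorted[13] = 3000303$23331133130300
  sorted[14] = 3003000303$23331133130
  sorted[15] = 303$233311331303003000
  sorted[16] = 303003000303$233311331
  sorted[17] = 311331303003000303$233
  sorted[18] = 31303003000303$2333113
  sorted[19] = 3311331303003000303$23
  sorted[20] = 331303003000303$233311
  sorted[21] = 33311331303003000303$2
sorted[2] = 003000303$233311331303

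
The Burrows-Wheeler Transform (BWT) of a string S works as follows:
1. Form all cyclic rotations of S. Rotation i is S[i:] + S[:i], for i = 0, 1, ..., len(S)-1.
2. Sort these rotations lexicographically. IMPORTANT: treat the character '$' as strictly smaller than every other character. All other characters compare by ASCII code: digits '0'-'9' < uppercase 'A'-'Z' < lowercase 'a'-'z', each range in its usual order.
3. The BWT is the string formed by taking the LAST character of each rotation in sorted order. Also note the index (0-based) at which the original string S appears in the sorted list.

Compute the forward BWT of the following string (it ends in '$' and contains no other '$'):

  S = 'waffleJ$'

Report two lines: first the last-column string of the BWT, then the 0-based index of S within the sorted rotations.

All 8 rotations (rotation i = S[i:]+S[:i]):
  rot[0] = waffleJ$
  rot[1] = affleJ$w
  rot[2] = ffleJ$wa
  rot[3] = fleJ$waf
  rot[4] = leJ$waff
  rot[5] = eJ$waffl
  rot[6] = J$waffle
  rot[7] = $waffleJ
Sorted (with $ < everything):
  sorted[0] = $waffleJ  (last char: 'J')
  sorted[1] = J$waffle  (last char: 'e')
  sorted[2] = affleJ$w  (last char: 'w')
  sorted[3] = eJ$waffl  (last char: 'l')
  sorted[4] = ffleJ$wa  (last char: 'a')
  sorted[5] = fleJ$waf  (last char: 'f')
  sorted[6] = leJ$waff  (last char: 'f')
  sorted[7] = waffleJ$  (last char: '$')
Last column: Jewlaff$
Original string S is at sorted index 7

Answer: Jewlaff$
7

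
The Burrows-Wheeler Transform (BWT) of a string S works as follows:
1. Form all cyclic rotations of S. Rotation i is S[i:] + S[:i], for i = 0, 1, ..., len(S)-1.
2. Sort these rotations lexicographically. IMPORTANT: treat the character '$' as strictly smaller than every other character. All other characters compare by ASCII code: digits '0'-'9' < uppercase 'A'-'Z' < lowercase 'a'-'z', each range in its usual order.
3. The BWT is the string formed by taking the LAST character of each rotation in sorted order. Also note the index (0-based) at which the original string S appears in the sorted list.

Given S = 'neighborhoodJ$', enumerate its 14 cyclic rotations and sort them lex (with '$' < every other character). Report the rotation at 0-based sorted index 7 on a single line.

All 14 rotations (rotation i = S[i:]+S[:i]):
  rot[0] = neighborhoodJ$
  rot[1] = eighborhoodJ$n
  rot[2] = ighborhoodJ$ne
  rot[3] = ghborhoodJ$nei
  rot[4] = hborhoodJ$neig
  rot[5] = borhoodJ$neigh
  rot[6] = orhoodJ$neighb
  rot[7] = rhoodJ$neighbo
  rot[8] = hoodJ$neighbor
  rot[9] = oodJ$neighborh
  rot[10] = odJ$neighborho
  rot[11] = dJ$neighborhoo
  rot[12] = J$neighborhood
  rot[13] = $neighborhoodJ
Sorted (with $ < everything):
  sorted[0] = $neighborhoodJ
  sorted[1] = J$neighborhood
  sorted[2] = borhoodJ$neigh
  sorted[3] = dJ$neighborhoo
  sorted[4] = eighborhoodJ$n
  sorted[5] = ghborhoodJ$nei
  sorted[6] = hborhoodJ$neig
  sorted[7] = hoodJ$neighbor
  sorted[8] = ighborhoodJ$ne
  sorted[9] = neighborhoodJ$
  sorted[10] = odJ$neighborho
  sorted[11] = oodJ$neighborh
  sorted[12] = orhoodJ$neighb
  sorted[13] = rhoodJ$neighbo
sorted[7] = hoodJ$neighbor

Answer: hoodJ$neighbor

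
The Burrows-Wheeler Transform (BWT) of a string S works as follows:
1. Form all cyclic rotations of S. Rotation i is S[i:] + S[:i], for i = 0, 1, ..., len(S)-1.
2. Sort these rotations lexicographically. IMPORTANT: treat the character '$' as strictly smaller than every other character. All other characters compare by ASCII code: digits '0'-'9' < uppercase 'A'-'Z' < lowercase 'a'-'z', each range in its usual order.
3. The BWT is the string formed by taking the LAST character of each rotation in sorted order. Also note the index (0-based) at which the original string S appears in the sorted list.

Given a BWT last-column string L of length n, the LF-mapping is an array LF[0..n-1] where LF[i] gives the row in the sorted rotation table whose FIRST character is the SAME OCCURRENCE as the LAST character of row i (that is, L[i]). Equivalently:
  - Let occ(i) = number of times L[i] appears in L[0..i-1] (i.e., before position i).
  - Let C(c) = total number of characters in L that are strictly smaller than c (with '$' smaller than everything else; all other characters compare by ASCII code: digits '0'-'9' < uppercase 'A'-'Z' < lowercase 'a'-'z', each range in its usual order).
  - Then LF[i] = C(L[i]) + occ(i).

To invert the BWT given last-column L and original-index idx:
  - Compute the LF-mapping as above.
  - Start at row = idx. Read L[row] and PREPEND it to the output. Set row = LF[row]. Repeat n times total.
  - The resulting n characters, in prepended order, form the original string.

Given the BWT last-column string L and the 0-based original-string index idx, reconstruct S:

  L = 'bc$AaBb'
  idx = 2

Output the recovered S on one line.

LF mapping: 4 6 0 1 3 2 5
Walk LF starting at row 2, prepending L[row]:
  step 1: row=2, L[2]='$', prepend. Next row=LF[2]=0
  step 2: row=0, L[0]='b', prepend. Next row=LF[0]=4
  step 3: row=4, L[4]='a', prepend. Next row=LF[4]=3
  step 4: row=3, L[3]='A', prepend. Next row=LF[3]=1
  step 5: row=1, L[1]='c', prepend. Next row=LF[1]=6
  step 6: row=6, L[6]='b', prepend. Next row=LF[6]=5
  step 7: row=5, L[5]='B', prepend. Next row=LF[5]=2
Reversed output: BbcAab$

Answer: BbcAab$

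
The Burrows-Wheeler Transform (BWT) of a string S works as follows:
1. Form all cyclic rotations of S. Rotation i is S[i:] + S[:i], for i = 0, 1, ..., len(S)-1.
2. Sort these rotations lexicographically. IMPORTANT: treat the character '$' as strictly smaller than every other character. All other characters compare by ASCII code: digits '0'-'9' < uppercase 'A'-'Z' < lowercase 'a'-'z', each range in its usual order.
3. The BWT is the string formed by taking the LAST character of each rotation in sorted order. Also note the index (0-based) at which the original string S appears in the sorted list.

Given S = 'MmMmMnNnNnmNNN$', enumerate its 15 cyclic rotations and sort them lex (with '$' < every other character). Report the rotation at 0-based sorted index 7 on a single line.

Answer: NnNnmNNN$MmMmMn

Derivation:
All 15 rotations (rotation i = S[i:]+S[:i]):
  rot[0] = MmMmMnNnNnmNNN$
  rot[1] = mMmMnNnNnmNNN$M
  rot[2] = MmMnNnNnmNNN$Mm
  rot[3] = mMnNnNnmNNN$MmM
  rot[4] = MnNnNnmNNN$MmMm
  rot[5] = nNnNnmNNN$MmMmM
  rot[6] = NnNnmNNN$MmMmMn
  rot[7] = nNnmNNN$MmMmMnN
  rot[8] = NnmNNN$MmMmMnNn
  rot[9] = nmNNN$MmMmMnNnN
  rot[10] = mNNN$MmMmMnNnNn
  rot[11] = NNN$MmMmMnNnNnm
  rot[12] = NN$MmMmMnNnNnmN
  rot[13] = N$MmMmMnNnNnmNN
  rot[14] = $MmMmMnNnNnmNNN
Sorted (with $ < everything):
  sorted[0] = $MmMmMnNnNnmNNN
  sorted[1] = MmMmMnNnNnmNNN$
  sorted[2] = MmMnNnNnmNNN$Mm
  sorted[3] = MnNnNnmNNN$MmMm
  sorted[4] = N$MmMmMnNnNnmNN
  sorted[5] = NN$MmMmMnNnNnmN
  sorted[6] = NNN$MmMmMnNnNnm
  sorted[7] = NnNnmNNN$MmMmMn
  sorted[8] = NnmNNN$MmMmMnNn
  sorted[9] = mMmMnNnNnmNNN$M
  sorted[10] = mMnNnNnmNNN$MmM
  sorted[11] = mNNN$MmMmMnNnNn
  sorted[12] = nNnNnmNNN$MmMmM
  sorted[13] = nNnmNNN$MmMmMnN
  sorted[14] = nmNNN$MmMmMnNnN
sorted[7] = NnNnmNNN$MmMmMn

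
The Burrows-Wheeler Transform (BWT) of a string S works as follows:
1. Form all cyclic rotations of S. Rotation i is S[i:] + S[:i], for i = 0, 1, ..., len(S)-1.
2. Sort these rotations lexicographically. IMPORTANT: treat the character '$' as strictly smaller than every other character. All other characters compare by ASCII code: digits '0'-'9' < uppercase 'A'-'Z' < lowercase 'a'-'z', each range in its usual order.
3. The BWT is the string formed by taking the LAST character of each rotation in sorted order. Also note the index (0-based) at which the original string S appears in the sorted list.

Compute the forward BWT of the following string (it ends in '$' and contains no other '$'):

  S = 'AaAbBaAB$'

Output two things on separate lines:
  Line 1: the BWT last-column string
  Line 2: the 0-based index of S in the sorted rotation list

All 9 rotations (rotation i = S[i:]+S[:i]):
  rot[0] = AaAbBaAB$
  rot[1] = aAbBaAB$A
  rot[2] = AbBaAB$Aa
  rot[3] = bBaAB$AaA
  rot[4] = BaAB$AaAb
  rot[5] = aAB$AaAbB
  rot[6] = AB$AaAbBa
  rot[7] = B$AaAbBaA
  rot[8] = $AaAbBaAB
Sorted (with $ < everything):
  sorted[0] = $AaAbBaAB  (last char: 'B')
  sorted[1] = AB$AaAbBa  (last char: 'a')
  sorted[2] = AaAbBaAB$  (last char: '$')
  sorted[3] = AbBaAB$Aa  (last char: 'a')
  sorted[4] = B$AaAbBaA  (last char: 'A')
  sorted[5] = BaAB$AaAb  (last char: 'b')
  sorted[6] = aAB$AaAbB  (last char: 'B')
  sorted[7] = aAbBaAB$A  (last char: 'A')
  sorted[8] = bBaAB$AaA  (last char: 'A')
Last column: Ba$aAbBAA
Original string S is at sorted index 2

Answer: Ba$aAbBAA
2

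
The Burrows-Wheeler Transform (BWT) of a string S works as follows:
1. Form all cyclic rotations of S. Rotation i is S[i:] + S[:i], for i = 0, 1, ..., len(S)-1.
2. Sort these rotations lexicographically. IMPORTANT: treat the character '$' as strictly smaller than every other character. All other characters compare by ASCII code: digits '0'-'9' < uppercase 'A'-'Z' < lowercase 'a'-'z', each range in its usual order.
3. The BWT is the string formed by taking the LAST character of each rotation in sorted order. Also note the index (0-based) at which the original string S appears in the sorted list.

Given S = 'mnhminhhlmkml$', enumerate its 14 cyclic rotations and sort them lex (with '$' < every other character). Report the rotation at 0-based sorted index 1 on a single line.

Answer: hhlmkml$mnhmin

Derivation:
All 14 rotations (rotation i = S[i:]+S[:i]):
  rot[0] = mnhminhhlmkml$
  rot[1] = nhminhhlmkml$m
  rot[2] = hminhhlmkml$mn
  rot[3] = minhhlmkml$mnh
  rot[4] = inhhlmkml$mnhm
  rot[5] = nhhlmkml$mnhmi
  rot[6] = hhlmkml$mnhmin
  rot[7] = hlmkml$mnhminh
  rot[8] = lmkml$mnhminhh
  rot[9] = mkml$mnhminhhl
  rot[10] = kml$mnhminhhlm
  rot[11] = ml$mnhminhhlmk
  rot[12] = l$mnhminhhlmkm
  rot[13] = $mnhminhhlmkml
Sorted (with $ < everything):
  sorted[0] = $mnhminhhlmkml
  sorted[1] = hhlmkml$mnhmin
  sorted[2] = hlmkml$mnhminh
  sorted[3] = hminhhlmkml$mn
  sorted[4] = inhhlmkml$mnhm
  sorted[5] = kml$mnhminhhlm
  sorted[6] = l$mnhminhhlmkm
  sorted[7] = lmkml$mnhminhh
  sorted[8] = minhhlmkml$mnh
  sorted[9] = mkml$mnhminhhl
  sorted[10] = ml$mnhminhhlmk
  sorted[11] = mnhminhhlmkml$
  sorted[12] = nhhlmkml$mnhmi
  sorted[13] = nhminhhlmkml$m
sorted[1] = hhlmkml$mnhmin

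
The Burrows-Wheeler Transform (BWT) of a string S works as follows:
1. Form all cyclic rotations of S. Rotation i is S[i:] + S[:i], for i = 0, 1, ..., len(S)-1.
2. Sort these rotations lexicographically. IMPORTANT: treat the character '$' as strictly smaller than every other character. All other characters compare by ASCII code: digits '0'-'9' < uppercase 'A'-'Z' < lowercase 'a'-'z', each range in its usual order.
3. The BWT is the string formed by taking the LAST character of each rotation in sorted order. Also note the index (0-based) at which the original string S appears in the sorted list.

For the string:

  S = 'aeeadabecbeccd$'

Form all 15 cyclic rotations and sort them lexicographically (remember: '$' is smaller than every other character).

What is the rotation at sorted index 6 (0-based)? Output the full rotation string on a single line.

Answer: cbeccd$aeeadabe

Derivation:
All 15 rotations (rotation i = S[i:]+S[:i]):
  rot[0] = aeeadabecbeccd$
  rot[1] = eeadabecbeccd$a
  rot[2] = eadabecbeccd$ae
  rot[3] = adabecbeccd$aee
  rot[4] = dabecbeccd$aeea
  rot[5] = abecbeccd$aeead
  rot[6] = becbeccd$aeeada
  rot[7] = ecbeccd$aeeadab
  rot[8] = cbeccd$aeeadabe
  rot[9] = beccd$aeeadabec
  rot[10] = eccd$aeeadabecb
  rot[11] = ccd$aeeadabecbe
  rot[12] = cd$aeeadabecbec
  rot[13] = d$aeeadabecbecc
  rot[14] = $aeeadabecbeccd
Sorted (with $ < everything):
  sorted[0] = $aeeadabecbeccd
  sorted[1] = abecbeccd$aeead
  sorted[2] = adabecbeccd$aee
  sorted[3] = aeeadabecbeccd$
  sorted[4] = becbeccd$aeeada
  sorted[5] = beccd$aeeadabec
  sorted[6] = cbeccd$aeeadabe
  sorted[7] = ccd$aeeadabecbe
  sorted[8] = cd$aeeadabecbec
  sorted[9] = d$aeeadabecbecc
  sorted[10] = dabecbeccd$aeea
  sorted[11] = eadabecbeccd$ae
  sorted[12] = ecbeccd$aeeadab
  sorted[13] = eccd$aeeadabecb
  sorted[14] = eeadabecbeccd$a
sorted[6] = cbeccd$aeeadabe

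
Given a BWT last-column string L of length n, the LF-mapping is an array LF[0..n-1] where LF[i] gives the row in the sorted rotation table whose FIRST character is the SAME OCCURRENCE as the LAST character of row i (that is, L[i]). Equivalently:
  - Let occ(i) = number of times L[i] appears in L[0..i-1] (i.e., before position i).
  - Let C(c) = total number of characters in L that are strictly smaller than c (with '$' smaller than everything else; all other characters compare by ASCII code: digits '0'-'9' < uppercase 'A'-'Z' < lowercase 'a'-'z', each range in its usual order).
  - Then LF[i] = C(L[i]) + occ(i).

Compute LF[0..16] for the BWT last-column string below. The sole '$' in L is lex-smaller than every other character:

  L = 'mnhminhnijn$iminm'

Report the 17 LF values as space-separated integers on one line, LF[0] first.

Char counts: '$':1, 'h':2, 'i':4, 'j':1, 'm':4, 'n':5
C (first-col start): C('$')=0, C('h')=1, C('i')=3, C('j')=7, C('m')=8, C('n')=12
L[0]='m': occ=0, LF[0]=C('m')+0=8+0=8
L[1]='n': occ=0, LF[1]=C('n')+0=12+0=12
L[2]='h': occ=0, LF[2]=C('h')+0=1+0=1
L[3]='m': occ=1, LF[3]=C('m')+1=8+1=9
L[4]='i': occ=0, LF[4]=C('i')+0=3+0=3
L[5]='n': occ=1, LF[5]=C('n')+1=12+1=13
L[6]='h': occ=1, LF[6]=C('h')+1=1+1=2
L[7]='n': occ=2, LF[7]=C('n')+2=12+2=14
L[8]='i': occ=1, LF[8]=C('i')+1=3+1=4
L[9]='j': occ=0, LF[9]=C('j')+0=7+0=7
L[10]='n': occ=3, LF[10]=C('n')+3=12+3=15
L[11]='$': occ=0, LF[11]=C('$')+0=0+0=0
L[12]='i': occ=2, LF[12]=C('i')+2=3+2=5
L[13]='m': occ=2, LF[13]=C('m')+2=8+2=10
L[14]='i': occ=3, LF[14]=C('i')+3=3+3=6
L[15]='n': occ=4, LF[15]=C('n')+4=12+4=16
L[16]='m': occ=3, LF[16]=C('m')+3=8+3=11

Answer: 8 12 1 9 3 13 2 14 4 7 15 0 5 10 6 16 11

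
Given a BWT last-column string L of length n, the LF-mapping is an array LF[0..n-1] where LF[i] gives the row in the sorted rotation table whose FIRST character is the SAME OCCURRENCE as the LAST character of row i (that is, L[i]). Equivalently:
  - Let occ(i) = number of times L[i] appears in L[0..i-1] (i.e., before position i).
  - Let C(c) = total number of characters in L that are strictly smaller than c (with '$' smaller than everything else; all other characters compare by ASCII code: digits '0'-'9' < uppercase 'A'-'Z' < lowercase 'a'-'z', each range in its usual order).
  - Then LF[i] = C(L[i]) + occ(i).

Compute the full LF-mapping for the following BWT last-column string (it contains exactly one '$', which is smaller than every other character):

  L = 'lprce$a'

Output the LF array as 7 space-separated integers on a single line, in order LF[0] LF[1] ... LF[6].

Answer: 4 5 6 2 3 0 1

Derivation:
Char counts: '$':1, 'a':1, 'c':1, 'e':1, 'l':1, 'p':1, 'r':1
C (first-col start): C('$')=0, C('a')=1, C('c')=2, C('e')=3, C('l')=4, C('p')=5, C('r')=6
L[0]='l': occ=0, LF[0]=C('l')+0=4+0=4
L[1]='p': occ=0, LF[1]=C('p')+0=5+0=5
L[2]='r': occ=0, LF[2]=C('r')+0=6+0=6
L[3]='c': occ=0, LF[3]=C('c')+0=2+0=2
L[4]='e': occ=0, LF[4]=C('e')+0=3+0=3
L[5]='$': occ=0, LF[5]=C('$')+0=0+0=0
L[6]='a': occ=0, LF[6]=C('a')+0=1+0=1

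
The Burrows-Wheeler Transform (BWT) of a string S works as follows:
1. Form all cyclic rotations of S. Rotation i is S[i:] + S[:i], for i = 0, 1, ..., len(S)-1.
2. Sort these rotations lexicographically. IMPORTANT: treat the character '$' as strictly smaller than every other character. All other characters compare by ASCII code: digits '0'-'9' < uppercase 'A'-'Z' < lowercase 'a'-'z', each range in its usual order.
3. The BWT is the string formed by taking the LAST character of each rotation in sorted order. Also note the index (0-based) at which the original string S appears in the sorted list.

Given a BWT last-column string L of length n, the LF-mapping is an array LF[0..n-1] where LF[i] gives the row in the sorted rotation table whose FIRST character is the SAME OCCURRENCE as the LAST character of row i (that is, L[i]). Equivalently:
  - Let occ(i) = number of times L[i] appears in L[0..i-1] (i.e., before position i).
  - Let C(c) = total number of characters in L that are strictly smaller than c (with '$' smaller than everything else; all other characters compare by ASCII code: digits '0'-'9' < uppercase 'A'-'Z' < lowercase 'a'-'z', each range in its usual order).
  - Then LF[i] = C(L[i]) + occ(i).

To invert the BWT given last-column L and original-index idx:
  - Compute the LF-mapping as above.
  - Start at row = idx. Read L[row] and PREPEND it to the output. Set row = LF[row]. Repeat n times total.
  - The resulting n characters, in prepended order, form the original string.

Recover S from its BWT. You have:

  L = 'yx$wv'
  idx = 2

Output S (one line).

LF mapping: 4 3 0 2 1
Walk LF starting at row 2, prepending L[row]:
  step 1: row=2, L[2]='$', prepend. Next row=LF[2]=0
  step 2: row=0, L[0]='y', prepend. Next row=LF[0]=4
  step 3: row=4, L[4]='v', prepend. Next row=LF[4]=1
  step 4: row=1, L[1]='x', prepend. Next row=LF[1]=3
  step 5: row=3, L[3]='w', prepend. Next row=LF[3]=2
Reversed output: wxvy$

Answer: wxvy$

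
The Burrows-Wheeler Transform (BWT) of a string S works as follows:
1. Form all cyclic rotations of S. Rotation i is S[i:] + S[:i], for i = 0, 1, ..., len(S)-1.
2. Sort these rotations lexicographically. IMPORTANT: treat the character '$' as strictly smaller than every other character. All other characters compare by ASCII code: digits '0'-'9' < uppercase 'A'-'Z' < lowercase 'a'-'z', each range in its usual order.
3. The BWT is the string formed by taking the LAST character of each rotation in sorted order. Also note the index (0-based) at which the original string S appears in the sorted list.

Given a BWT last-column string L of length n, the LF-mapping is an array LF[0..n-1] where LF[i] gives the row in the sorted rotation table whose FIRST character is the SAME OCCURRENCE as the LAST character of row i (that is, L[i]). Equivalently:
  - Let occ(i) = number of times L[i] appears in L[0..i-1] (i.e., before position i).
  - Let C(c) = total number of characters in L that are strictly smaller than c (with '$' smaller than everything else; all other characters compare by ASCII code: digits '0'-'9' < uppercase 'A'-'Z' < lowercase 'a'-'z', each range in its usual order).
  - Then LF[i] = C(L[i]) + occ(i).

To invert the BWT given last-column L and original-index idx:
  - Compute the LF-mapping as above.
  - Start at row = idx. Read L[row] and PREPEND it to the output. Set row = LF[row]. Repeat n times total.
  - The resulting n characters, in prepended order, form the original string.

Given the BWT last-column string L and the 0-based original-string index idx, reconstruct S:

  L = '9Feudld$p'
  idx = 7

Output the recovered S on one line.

LF mapping: 1 2 5 8 3 6 4 0 7
Walk LF starting at row 7, prepending L[row]:
  step 1: row=7, L[7]='$', prepend. Next row=LF[7]=0
  step 2: row=0, L[0]='9', prepend. Next row=LF[0]=1
  step 3: row=1, L[1]='F', prepend. Next row=LF[1]=2
  step 4: row=2, L[2]='e', prepend. Next row=LF[2]=5
  step 5: row=5, L[5]='l', prepend. Next row=LF[5]=6
  step 6: row=6, L[6]='d', prepend. Next row=LF[6]=4
  step 7: row=4, L[4]='d', prepend. Next row=LF[4]=3
  step 8: row=3, L[3]='u', prepend. Next row=LF[3]=8
  step 9: row=8, L[8]='p', prepend. Next row=LF[8]=7
Reversed output: puddleF9$

Answer: puddleF9$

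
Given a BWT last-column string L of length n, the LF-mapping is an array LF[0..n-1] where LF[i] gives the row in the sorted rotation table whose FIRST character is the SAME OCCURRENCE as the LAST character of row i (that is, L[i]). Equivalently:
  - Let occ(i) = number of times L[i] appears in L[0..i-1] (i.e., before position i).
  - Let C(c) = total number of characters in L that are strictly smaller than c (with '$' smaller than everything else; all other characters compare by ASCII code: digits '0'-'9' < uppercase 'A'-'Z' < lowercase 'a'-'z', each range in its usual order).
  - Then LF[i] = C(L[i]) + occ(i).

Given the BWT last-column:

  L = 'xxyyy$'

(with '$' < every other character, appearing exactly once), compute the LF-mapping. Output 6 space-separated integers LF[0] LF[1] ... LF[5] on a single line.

Char counts: '$':1, 'x':2, 'y':3
C (first-col start): C('$')=0, C('x')=1, C('y')=3
L[0]='x': occ=0, LF[0]=C('x')+0=1+0=1
L[1]='x': occ=1, LF[1]=C('x')+1=1+1=2
L[2]='y': occ=0, LF[2]=C('y')+0=3+0=3
L[3]='y': occ=1, LF[3]=C('y')+1=3+1=4
L[4]='y': occ=2, LF[4]=C('y')+2=3+2=5
L[5]='$': occ=0, LF[5]=C('$')+0=0+0=0

Answer: 1 2 3 4 5 0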